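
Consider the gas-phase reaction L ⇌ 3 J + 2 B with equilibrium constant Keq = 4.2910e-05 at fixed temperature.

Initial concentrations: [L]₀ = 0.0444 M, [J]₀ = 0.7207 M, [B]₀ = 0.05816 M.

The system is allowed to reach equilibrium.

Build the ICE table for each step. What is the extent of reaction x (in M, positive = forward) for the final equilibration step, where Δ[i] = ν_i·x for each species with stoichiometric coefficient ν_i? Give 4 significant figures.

Q₀ = 0.02852 vs Keq = 4.2910e-05 ⇒ Q>K, reverse
Step 1:
                  L         J         B
  init       0.0444    0.7207   0.05816
  Δ         0.02736  -0.08208  -0.05472
  eq        0.07176    0.6386  0.003438
  solve Keq expr → x = -0.02736; check Q = 4.2910e-05

x = -0.02736 M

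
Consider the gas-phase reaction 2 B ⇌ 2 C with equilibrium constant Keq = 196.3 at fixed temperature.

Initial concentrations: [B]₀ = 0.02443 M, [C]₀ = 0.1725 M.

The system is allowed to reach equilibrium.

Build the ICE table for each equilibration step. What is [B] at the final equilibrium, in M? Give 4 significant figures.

Q₀ = 49.86 vs Keq = 196.3 ⇒ Q<K, forward
Step 1:
                  B         C
  I         0.02443    0.1725
  C        -0.01131   0.01131
  E         0.01312    0.1838
  solve Keq expr → x = 0.005655; check Q = 196.3

[B]_eq = 0.01312 M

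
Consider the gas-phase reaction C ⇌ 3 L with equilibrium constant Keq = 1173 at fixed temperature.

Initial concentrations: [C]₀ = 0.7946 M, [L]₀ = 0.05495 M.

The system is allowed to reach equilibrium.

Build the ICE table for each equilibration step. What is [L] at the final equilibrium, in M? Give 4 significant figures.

Q₀ = 2.0881e-04 vs Keq = 1173 ⇒ Q<K, forward
Step 1:
                    C           L
  init         0.7946     0.05495
  Δ           -0.7828       2.348
  eq          0.01183       2.403
  solve Keq expr → x = 0.7828; check Q = 1173

[L]_eq = 2.403 M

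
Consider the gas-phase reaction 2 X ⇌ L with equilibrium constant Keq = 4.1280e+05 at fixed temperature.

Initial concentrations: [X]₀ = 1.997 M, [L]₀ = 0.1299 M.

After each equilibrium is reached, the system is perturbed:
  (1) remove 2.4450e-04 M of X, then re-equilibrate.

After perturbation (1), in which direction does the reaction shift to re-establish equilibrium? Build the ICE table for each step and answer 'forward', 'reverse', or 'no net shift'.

Q₀ = 0.03257 vs Keq = 4.1280e+05 ⇒ Q<K, forward
Step 1:
                    X           L
  Initial       1.997      0.1299
  Change       -1.995      0.9977
  Equil      0.001653       1.128
  solve Keq expr → x = 0.9977; check Q = 4.1280e+05
Then remove 2.4450e-04 M of X.
Step 2:
                    X           L
  Initial    0.001408       1.128
  Change   2.4441e-04 -1.2221e-04
  Equil      0.001653       1.127
  solve Keq expr → x = -1.2221e-04; check Q = 4.1280e+05

Direction: reverse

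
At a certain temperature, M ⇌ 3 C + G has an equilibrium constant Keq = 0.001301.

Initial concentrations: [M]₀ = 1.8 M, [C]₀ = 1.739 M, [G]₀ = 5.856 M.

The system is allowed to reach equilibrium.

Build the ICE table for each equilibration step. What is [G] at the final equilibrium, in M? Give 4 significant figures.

[G]_eq = 5.304 M

Q₀ = 17.11 vs Keq = 0.001301 ⇒ Q>K, reverse
Step 1:
                    M           C           G
  init            1.8       1.739       5.856
  Δ            0.5519      -1.656     -0.5519
  eq            2.352     0.08325       5.304
  solve Keq expr → x = -0.5519; check Q = 0.001301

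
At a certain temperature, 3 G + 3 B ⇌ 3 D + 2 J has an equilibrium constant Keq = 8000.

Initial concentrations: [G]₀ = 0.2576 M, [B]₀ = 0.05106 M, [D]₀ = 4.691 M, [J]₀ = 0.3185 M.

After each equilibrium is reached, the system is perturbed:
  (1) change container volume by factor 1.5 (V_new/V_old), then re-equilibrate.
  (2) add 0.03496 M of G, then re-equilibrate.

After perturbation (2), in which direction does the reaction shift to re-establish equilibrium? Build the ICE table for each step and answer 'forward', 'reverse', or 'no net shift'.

Q₀ = 4.6019e+06 vs Keq = 8000 ⇒ Q>K, reverse
Step 1:
                  G         B         D         J
  Initial    0.2576   0.05106     4.691    0.3185
  Change     0.1505    0.1505   -0.1505   -0.1003
  Equil      0.4081    0.2016      4.54    0.2182
  solve Keq expr → x = -0.05017; check Q = 8000
Then change container volume by factor 1.5 (V_new/V_old).
Step 2:
                  G         B         D         J
  Initial    0.2721    0.1344     3.027    0.1454
  Change   0.009479  0.009479 -0.009479 -0.006319
  Equil      0.2816    0.1439     3.018    0.1391
  solve Keq expr → x = -0.00316; check Q = 8000
Then add 0.03496 M of G.
Step 3:
                  G         B         D         J
  Initial    0.3165    0.1439     3.018    0.1391
  Change  -0.008464 -0.008464  0.008464  0.005642
  Equil      0.3081    0.1354     3.026    0.1448
  solve Keq expr → x = 0.002821; check Q = 8000

Direction: forward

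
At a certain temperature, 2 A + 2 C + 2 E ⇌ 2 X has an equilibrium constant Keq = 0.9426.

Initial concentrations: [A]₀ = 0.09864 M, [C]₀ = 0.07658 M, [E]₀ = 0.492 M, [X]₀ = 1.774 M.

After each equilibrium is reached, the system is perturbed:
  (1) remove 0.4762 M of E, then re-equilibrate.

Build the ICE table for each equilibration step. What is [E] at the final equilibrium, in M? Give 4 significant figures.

Q₀ = 2.2785e+05 vs Keq = 0.9426 ⇒ Q>K, reverse
Step 1:
                   A          C          E          X
  I          0.09864    0.07658      0.492      1.774
  C           0.7965     0.7965     0.7965    -0.7965
  E           0.8951      0.873      1.288     0.9775
  solve Keq expr → x = -0.3982; check Q = 0.9426
Then remove 0.4762 M of E.
Step 2:
                   A          C          E          X
  I           0.8951      0.873     0.8123     0.9775
  C           0.1054     0.1054     0.1054    -0.1054
  E                1     0.9784     0.9177     0.8721
  solve Keq expr → x = -0.0527; check Q = 0.9426

[E]_eq = 0.9177 M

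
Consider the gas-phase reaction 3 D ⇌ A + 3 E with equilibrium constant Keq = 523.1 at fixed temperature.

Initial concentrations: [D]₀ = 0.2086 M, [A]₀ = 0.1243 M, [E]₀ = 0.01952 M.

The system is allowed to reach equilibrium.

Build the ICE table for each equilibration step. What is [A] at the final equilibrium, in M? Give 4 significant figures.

Q₀ = 1.0185e-04 vs Keq = 523.1 ⇒ Q<K, forward
Step 1:
                   D          A          E
  I           0.2086     0.1243    0.01952
  C          -0.1934    0.06448     0.1934
  E          0.01516     0.1888      0.213
  solve Keq expr → x = 0.06448; check Q = 523.1

[A]_eq = 0.1888 M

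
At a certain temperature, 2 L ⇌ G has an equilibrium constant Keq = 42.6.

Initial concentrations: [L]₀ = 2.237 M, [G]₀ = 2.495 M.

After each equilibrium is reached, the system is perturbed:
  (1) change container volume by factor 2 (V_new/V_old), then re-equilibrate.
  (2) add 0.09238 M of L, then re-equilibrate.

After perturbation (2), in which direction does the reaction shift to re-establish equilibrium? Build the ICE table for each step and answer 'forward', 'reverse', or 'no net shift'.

Q₀ = 0.4986 vs Keq = 42.6 ⇒ Q<K, forward
Step 1:
                  L         G
  init        2.237     2.495
  Δ          -1.952    0.9758
  eq         0.2854     3.471
  solve Keq expr → x = 0.9758; check Q = 42.6
Then change container volume by factor 2 (V_new/V_old).
Step 2:
                  L         G
  init       0.1427     1.735
  Δ         0.05744  -0.02872
  eq         0.2002     1.707
  solve Keq expr → x = -0.02872; check Q = 42.6
Then add 0.09238 M of L.
Step 3:
                  L         G
  init       0.2925     1.707
  Δ        -0.08977   0.04488
  eq         0.2028     1.752
  solve Keq expr → x = 0.04488; check Q = 42.6

Direction: forward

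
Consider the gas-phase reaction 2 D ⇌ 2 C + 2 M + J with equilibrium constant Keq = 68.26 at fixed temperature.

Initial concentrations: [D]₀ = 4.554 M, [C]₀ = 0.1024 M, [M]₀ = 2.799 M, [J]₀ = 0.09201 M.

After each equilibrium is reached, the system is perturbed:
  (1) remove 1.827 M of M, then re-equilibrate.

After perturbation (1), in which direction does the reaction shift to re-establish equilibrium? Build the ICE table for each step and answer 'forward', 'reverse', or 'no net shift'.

Q₀ = 3.6446e-04 vs Keq = 68.26 ⇒ Q<K, forward
Step 1:
                   D          C          M          J
  init         4.554     0.1024      2.799    0.09201
  Δ           -2.548      2.548      2.548      1.274
  eq           2.006      2.651      5.347      1.366
  solve Keq expr → x = 1.274; check Q = 68.26
Then remove 1.827 M of M.
Step 2:
                   D          C          M          J
  init         2.006      2.651       3.52      1.366
  Δ           -0.311      0.311      0.311     0.1555
  eq           1.694      2.962      3.832      1.522
  solve Keq expr → x = 0.1555; check Q = 68.26

Direction: forward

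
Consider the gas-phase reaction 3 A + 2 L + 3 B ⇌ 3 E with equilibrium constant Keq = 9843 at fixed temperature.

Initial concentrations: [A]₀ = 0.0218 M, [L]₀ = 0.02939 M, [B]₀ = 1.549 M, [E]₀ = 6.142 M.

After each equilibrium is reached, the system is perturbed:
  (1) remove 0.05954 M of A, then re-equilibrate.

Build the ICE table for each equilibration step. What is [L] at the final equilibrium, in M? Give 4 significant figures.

[L]_eq = 0.2756 M

Q₀ = 6.9664e+09 vs Keq = 9843 ⇒ Q>K, reverse
Step 1:
                   A          L          B          E
  Initial     0.0218    0.02939      1.549      6.142
  Change      0.3366     0.2244     0.3366    -0.3366
  Equil       0.3584     0.2538      1.886      5.805
  solve Keq expr → x = -0.1122; check Q = 9843
Then remove 0.05954 M of A.
Step 2:
                   A          L          B          E
  Initial     0.2989     0.2538      1.886      5.805
  Change     0.03271    0.02181    0.03271   -0.03271
  Equil       0.3316     0.2756      1.918      5.773
  solve Keq expr → x = -0.0109; check Q = 9843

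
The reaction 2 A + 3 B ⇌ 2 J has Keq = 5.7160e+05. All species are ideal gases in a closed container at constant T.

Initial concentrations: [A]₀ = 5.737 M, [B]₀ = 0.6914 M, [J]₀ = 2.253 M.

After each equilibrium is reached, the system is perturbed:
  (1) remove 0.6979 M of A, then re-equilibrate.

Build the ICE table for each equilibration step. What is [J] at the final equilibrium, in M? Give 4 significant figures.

Q₀ = 0.4666 vs Keq = 5.7160e+05 ⇒ Q<K, forward
Step 1:
                   A          B          J
  init         5.737     0.6914      2.253
  Δ          -0.4558    -0.6837     0.4558
  eq           5.281   0.007721      2.709
  solve Keq expr → x = 0.2279; check Q = 5.7160e+05
Then remove 0.6979 M of A.
Step 2:
                   A          B          J
  init         4.583   0.007721      2.709
  Δ       5.0895e-04 7.6342e-04 -5.0895e-04
  eq           4.584   0.008484      2.708
  solve Keq expr → x = -2.5447e-04; check Q = 5.7160e+05

[J]_eq = 2.708 M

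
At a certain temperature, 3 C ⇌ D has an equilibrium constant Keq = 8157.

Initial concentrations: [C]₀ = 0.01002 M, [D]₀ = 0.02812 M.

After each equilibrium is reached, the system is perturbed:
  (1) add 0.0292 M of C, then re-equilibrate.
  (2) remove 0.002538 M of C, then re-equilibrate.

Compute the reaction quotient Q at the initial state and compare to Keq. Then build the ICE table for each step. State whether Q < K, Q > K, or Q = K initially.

Q₀ = 2.7952e+04; Q > K (proceeds reverse)

Q₀ = 2.7952e+04 vs Keq = 8157 ⇒ Q>K, reverse
Step 1:
                  C         D
  init      0.01002   0.02812
  Δ        0.004795 -0.001598
  eq        0.01481   0.02652
  solve Keq expr → x = -0.001598; check Q = 8157
Then add 0.0292 M of C.
Step 2:
                  C         D
  init      0.04401   0.02652
  Δ        -0.02765  0.009217
  eq        0.01636   0.03574
  solve Keq expr → x = 0.009217; check Q = 8157
Then remove 0.002538 M of C.
Step 3:
                  C         D
  init      0.01383   0.03574
  Δ        0.002414 -8.0475e-04
  eq        0.01624   0.03493
  solve Keq expr → x = -8.0475e-04; check Q = 8157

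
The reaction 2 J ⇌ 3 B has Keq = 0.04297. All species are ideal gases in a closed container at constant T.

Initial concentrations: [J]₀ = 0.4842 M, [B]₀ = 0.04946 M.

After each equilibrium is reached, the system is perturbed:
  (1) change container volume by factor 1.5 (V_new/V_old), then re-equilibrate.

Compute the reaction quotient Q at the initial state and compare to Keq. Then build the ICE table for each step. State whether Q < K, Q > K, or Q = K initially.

Q₀ = 5.1607e-04 vs Keq = 0.04297 ⇒ Q<K, forward
Step 1:
                    J           B
  Initial      0.4842     0.04946
  Change     -0.09212      0.1382
  Equil        0.3921      0.1876
  solve Keq expr → x = 0.04606; check Q = 0.04297
Then change container volume by factor 1.5 (V_new/V_old).
Step 2:
                    J           B
  Initial      0.2614      0.1251
  Change    -0.009693     0.01454
  Equil        0.2517      0.1396
  solve Keq expr → x = 0.004847; check Q = 0.04297

Q₀ = 5.1607e-04; Q < K (proceeds forward)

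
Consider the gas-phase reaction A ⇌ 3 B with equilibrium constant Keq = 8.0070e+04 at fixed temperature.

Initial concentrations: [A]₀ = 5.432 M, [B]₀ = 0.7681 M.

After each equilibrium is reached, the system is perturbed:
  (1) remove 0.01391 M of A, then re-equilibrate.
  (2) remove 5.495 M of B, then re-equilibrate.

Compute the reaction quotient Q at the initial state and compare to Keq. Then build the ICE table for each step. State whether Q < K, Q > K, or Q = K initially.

Q₀ = 0.08342 vs Keq = 8.0070e+04 ⇒ Q<K, forward
Step 1:
                   A          B
  I            5.432     0.7681
  C           -5.372      16.12
  E          0.06011      16.88
  solve Keq expr → x = 5.372; check Q = 8.0070e+04
Then remove 0.01391 M of A.
Step 2:
                   A          B
  I           0.0462      16.88
  C          0.01348   -0.04044
  E          0.05968      16.84
  solve Keq expr → x = -0.01348; check Q = 8.0070e+04
Then remove 5.495 M of B.
Step 3:
                   A          B
  I          0.05968      11.35
  C         -0.04083     0.1225
  E          0.01885      11.47
  solve Keq expr → x = 0.04083; check Q = 8.0070e+04

Q₀ = 0.08342; Q < K (proceeds forward)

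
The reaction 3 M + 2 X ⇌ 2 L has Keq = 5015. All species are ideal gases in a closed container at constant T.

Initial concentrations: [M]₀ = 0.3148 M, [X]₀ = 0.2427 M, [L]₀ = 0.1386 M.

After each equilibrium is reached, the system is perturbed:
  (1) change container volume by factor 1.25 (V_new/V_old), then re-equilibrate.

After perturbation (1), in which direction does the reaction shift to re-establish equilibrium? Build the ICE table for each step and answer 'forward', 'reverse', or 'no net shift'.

Q₀ = 10.45 vs Keq = 5015 ⇒ Q<K, forward
Step 1:
                    M           X           L
  Initial      0.3148      0.2427      0.1386
  Change      -0.2047     -0.1364      0.1364
  Equil        0.1101      0.1063       0.275
  solve Keq expr → x = 0.06822; check Q = 5015
Then change container volume by factor 1.25 (V_new/V_old).
Step 2:
                    M           X           L
  Initial     0.08811     0.08501        0.22
  Change      0.01264    0.008428   -0.008428
  Equil        0.1008     0.09343      0.2116
  solve Keq expr → x = -0.004214; check Q = 5015

Direction: reverse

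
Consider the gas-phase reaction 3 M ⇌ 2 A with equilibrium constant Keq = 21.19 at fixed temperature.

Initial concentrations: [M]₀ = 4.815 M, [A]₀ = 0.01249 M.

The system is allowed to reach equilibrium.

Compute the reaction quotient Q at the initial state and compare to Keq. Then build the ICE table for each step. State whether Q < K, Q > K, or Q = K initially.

Q₀ = 1.3974e-06; Q < K (proceeds forward)

Q₀ = 1.3974e-06 vs Keq = 21.19 ⇒ Q<K, forward
Step 1:
                  M         A
  init        4.815   0.01249
  Δ          -4.106     2.737
  eq         0.7093      2.75
  solve Keq expr → x = 1.369; check Q = 21.19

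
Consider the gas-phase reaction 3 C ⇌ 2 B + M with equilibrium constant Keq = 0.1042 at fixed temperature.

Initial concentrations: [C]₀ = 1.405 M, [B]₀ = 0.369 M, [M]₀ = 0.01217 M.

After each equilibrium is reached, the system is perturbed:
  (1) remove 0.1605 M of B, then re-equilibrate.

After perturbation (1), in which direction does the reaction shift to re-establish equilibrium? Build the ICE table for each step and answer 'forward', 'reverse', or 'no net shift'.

Direction: forward

Q₀ = 5.9747e-04 vs Keq = 0.1042 ⇒ Q<K, forward
Step 1:
                  C         B         M
  Initial     1.405     0.369   0.01217
  Change    -0.4813    0.3208    0.1604
  Equil      0.9237    0.6898    0.1726
  solve Keq expr → x = 0.1604; check Q = 0.1042
Then remove 0.1605 M of B.
Step 2:
                  C         B         M
  Initial    0.9237    0.5293    0.1726
  Change   -0.06966   0.04644   0.02322
  Equil      0.8541    0.5758    0.1958
  solve Keq expr → x = 0.02322; check Q = 0.1042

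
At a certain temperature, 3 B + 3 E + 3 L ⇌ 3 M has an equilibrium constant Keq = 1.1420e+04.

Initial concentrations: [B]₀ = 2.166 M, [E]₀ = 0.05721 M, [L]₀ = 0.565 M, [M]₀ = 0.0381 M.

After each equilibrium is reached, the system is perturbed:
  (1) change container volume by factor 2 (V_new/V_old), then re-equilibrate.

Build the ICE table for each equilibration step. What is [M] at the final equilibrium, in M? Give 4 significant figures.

[M]_eq = 0.04106 M

Q₀ = 0.1612 vs Keq = 1.1420e+04 ⇒ Q<K, forward
Step 1:
                    B           E           L           M
  I             2.166     0.05721       0.565      0.0381
  C          -0.05345    -0.05345    -0.05345     0.05345
  E             2.113    0.003762      0.5116     0.09155
  solve Keq expr → x = 0.01782; check Q = 1.1420e+04
Then change container volume by factor 2 (V_new/V_old).
Step 2:
                    B           E           L           M
  I             1.056    0.001881      0.2558     0.04577
  C          0.004716    0.004716    0.004716   -0.004716
  E             1.061    0.006597      0.2605     0.04106
  solve Keq expr → x = -0.001572; check Q = 1.1420e+04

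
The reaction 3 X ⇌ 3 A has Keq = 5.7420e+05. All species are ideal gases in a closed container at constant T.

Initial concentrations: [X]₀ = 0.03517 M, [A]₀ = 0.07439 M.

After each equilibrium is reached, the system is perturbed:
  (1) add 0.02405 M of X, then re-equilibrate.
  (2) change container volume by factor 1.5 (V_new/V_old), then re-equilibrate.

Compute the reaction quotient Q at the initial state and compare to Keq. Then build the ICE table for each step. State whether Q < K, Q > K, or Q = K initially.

Q₀ = 9.463; Q < K (proceeds forward)

Q₀ = 9.463 vs Keq = 5.7420e+05 ⇒ Q<K, forward
Step 1:
                  X         A
  Initial   0.03517   0.07439
  Change   -0.03387   0.03387
  Equil    0.001302    0.1083
  solve Keq expr → x = 0.01129; check Q = 5.7420e+05
Then add 0.02405 M of X.
Step 2:
                  X         A
  Initial   0.02535    0.1083
  Change   -0.02376   0.02376
  Equil    0.001588     0.132
  solve Keq expr → x = 0.007921; check Q = 5.7420e+05
Then change container volume by factor 1.5 (V_new/V_old).
Step 3:
                  X         A
  Initial  0.001059   0.08801
  Change          0         0
  Equil    0.001059   0.08801
  solve Keq expr → x = 0; check Q = 5.7420e+05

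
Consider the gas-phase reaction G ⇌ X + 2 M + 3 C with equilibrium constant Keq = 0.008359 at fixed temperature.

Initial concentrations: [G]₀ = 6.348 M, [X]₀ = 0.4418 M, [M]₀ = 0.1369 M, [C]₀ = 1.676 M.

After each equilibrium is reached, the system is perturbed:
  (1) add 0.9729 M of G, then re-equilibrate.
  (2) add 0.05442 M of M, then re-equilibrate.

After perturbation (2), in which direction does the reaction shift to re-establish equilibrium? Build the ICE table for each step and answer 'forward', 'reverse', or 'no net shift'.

Direction: reverse

Q₀ = 0.006141 vs Keq = 0.008359 ⇒ Q<K, forward
Step 1:
                  G         X         M         C
  I           6.348    0.4418    0.1369     1.676
  C       -0.008756  0.008756   0.01751   0.02627
  E           6.339    0.4506    0.1544     1.702
  solve Keq expr → x = 0.008756; check Q = 0.008359
Then add 0.9729 M of G.
Step 2:
                  G         X         M         C
  I           7.312    0.4506    0.1544     1.702
  C       -0.004351  0.004351  0.008702   0.01305
  E           7.308    0.4549    0.1631     1.715
  solve Keq expr → x = 0.004351; check Q = 0.008359
Then add 0.05442 M of M.
Step 3:
                  G         X         M         C
  I           7.308    0.4549    0.2175     1.715
  C         0.02049  -0.02049  -0.04098  -0.06147
  E           7.328    0.4344    0.1766     1.654
  solve Keq expr → x = -0.02049; check Q = 0.008359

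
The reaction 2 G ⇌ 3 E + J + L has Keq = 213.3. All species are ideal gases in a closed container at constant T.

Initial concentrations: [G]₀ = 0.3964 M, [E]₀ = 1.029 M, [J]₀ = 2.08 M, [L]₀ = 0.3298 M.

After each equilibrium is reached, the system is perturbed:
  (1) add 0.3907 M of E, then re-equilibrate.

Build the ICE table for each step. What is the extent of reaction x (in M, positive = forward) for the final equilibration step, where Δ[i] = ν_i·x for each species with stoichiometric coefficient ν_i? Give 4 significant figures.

Q₀ = 4.757 vs Keq = 213.3 ⇒ Q<K, forward
Step 1:
                    G           E           J           L
  init         0.3964       1.029        2.08      0.3298
  Δ           -0.2756      0.4134      0.1378      0.1378
  eq           0.1208       1.442       2.218      0.4676
  solve Keq expr → x = 0.1378; check Q = 213.3
Then add 0.3907 M of E.
Step 2:
                    G           E           J           L
  init         0.1208       1.833       2.218      0.4676
  Δ           0.03966    -0.05949    -0.01983    -0.01983
  eq           0.1604       1.774       2.198      0.4478
  solve Keq expr → x = -0.01983; check Q = 213.3

x = -0.01983 M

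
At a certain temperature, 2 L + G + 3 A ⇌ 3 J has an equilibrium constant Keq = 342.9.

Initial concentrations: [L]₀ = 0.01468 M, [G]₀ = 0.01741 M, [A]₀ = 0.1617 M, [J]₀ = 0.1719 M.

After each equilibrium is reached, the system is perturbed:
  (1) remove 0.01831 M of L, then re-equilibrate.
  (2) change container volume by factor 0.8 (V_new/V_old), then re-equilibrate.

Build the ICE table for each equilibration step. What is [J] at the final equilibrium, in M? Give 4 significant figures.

[J]_eq = 0.1193 M

Q₀ = 3.2022e+05 vs Keq = 342.9 ⇒ Q>K, reverse
Step 1:
                  L         G         A         J
  init      0.01468   0.01741    0.1617    0.1719
  Δ         0.05111   0.02556   0.07667  -0.07667
  eq        0.06579   0.04297    0.2384   0.09523
  solve Keq expr → x = -0.02556; check Q = 342.9
Then remove 0.01831 M of L.
Step 2:
                  L         G         A         J
  init      0.04748   0.04297    0.2384   0.09523
  Δ        0.005476  0.002738  0.008214 -0.008214
  eq        0.05296    0.0457    0.2466   0.08702
  solve Keq expr → x = -0.002738; check Q = 342.9
Then change container volume by factor 0.8 (V_new/V_old).
Step 3:
                  L         G         A         J
  init       0.0662   0.05713    0.3082    0.1088
  Δ       -0.007023 -0.003512  -0.01054   0.01054
  eq        0.05917   0.05362    0.2977    0.1193
  solve Keq expr → x = 0.003512; check Q = 342.9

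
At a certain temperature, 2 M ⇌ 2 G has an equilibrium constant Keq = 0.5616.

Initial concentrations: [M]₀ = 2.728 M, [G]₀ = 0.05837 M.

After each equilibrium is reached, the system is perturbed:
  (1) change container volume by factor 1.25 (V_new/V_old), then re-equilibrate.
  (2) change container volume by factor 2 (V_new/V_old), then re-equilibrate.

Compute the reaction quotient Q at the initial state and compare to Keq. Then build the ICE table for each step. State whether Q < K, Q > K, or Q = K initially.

Q₀ = 4.5782e-04; Q < K (proceeds forward)

Q₀ = 4.5782e-04 vs Keq = 0.5616 ⇒ Q<K, forward
Step 1:
                   M          G
  Initial      2.728    0.05837
  Change      -1.135      1.135
  Equil        1.593      1.194
  solve Keq expr → x = 0.5676; check Q = 0.5616
Then change container volume by factor 1.25 (V_new/V_old).
Step 2:
                   M          G
  Initial      1.274     0.9549
  Change           0          0
  Equil        1.274     0.9549
  solve Keq expr → x = 0; check Q = 0.5616
Then change container volume by factor 2 (V_new/V_old).
Step 3:
                   M          G
  Initial     0.6371     0.4774
  Change           0          0
  Equil       0.6371     0.4774
  solve Keq expr → x = 0; check Q = 0.5616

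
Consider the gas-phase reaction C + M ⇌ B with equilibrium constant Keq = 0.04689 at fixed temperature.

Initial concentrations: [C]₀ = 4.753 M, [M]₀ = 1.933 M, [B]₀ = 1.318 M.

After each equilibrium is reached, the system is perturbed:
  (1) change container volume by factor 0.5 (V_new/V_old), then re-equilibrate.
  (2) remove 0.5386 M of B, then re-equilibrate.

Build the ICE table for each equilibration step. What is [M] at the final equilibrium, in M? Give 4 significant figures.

Q₀ = 0.1435 vs Keq = 0.04689 ⇒ Q>K, reverse
Step 1:
                   C          M          B
  init         4.753      1.933      1.318
  Δ           0.6599     0.6599    -0.6599
  eq           5.413      2.593     0.6581
  solve Keq expr → x = -0.6599; check Q = 0.04689
Then change container volume by factor 0.5 (V_new/V_old).
Step 2:
                   C          M          B
  init         10.83      5.186      1.316
  Δ          -0.7676    -0.7676     0.7676
  eq           10.06      4.418      2.084
  solve Keq expr → x = 0.7676; check Q = 0.04689
Then remove 0.5386 M of B.
Step 3:
                   C          M          B
  init         10.06      4.418      1.545
  Δ          -0.3238    -0.3238     0.3238
  eq           9.734      4.094      1.869
  solve Keq expr → x = 0.3238; check Q = 0.04689

[M]_eq = 4.094 M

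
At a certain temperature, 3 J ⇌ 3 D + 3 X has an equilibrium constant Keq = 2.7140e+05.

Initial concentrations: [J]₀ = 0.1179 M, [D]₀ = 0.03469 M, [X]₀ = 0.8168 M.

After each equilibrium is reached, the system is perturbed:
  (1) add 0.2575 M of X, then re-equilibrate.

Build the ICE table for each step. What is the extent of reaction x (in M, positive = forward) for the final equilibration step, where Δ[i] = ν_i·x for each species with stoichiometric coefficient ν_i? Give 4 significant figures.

x = -1.9538e-04 M

Q₀ = 0.01388 vs Keq = 2.7140e+05 ⇒ Q<K, forward
Step 1:
                   J          D          X
  init        0.1179    0.03469     0.8168
  Δ          -0.1157     0.1157     0.1157
  eq        0.002167     0.1504     0.9325
  solve Keq expr → x = 0.03858; check Q = 2.7140e+05
Then add 0.2575 M of X.
Step 2:
                   J          D          X
  init      0.002167     0.1504       1.19
  Δ       5.8613e-04 -5.8613e-04 -5.8613e-04
  eq        0.002753     0.1498      1.189
  solve Keq expr → x = -1.9538e-04; check Q = 2.7140e+05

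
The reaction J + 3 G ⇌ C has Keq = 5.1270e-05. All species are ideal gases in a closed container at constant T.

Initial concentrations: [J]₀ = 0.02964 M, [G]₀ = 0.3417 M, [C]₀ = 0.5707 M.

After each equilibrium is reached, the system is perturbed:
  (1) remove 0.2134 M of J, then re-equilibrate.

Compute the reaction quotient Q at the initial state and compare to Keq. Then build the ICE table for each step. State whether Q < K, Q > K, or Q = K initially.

Q₀ = 482.6 vs Keq = 5.1270e-05 ⇒ Q>K, reverse
Step 1:
                   J          G          C
  init       0.02964     0.3417     0.5707
  Δ           0.5704      1.711    -0.5704
  eq          0.6001      2.053 2.6622e-04
  solve Keq expr → x = -0.5704; check Q = 5.1270e-05
Then remove 0.2134 M of J.
Step 2:
                   J          G          C
  init        0.3867      2.053 2.6622e-04
  Δ       9.4560e-05 2.8368e-04 -9.4560e-05
  eq          0.3868      2.053 1.7166e-04
  solve Keq expr → x = -9.4560e-05; check Q = 5.1270e-05

Q₀ = 482.6; Q > K (proceeds reverse)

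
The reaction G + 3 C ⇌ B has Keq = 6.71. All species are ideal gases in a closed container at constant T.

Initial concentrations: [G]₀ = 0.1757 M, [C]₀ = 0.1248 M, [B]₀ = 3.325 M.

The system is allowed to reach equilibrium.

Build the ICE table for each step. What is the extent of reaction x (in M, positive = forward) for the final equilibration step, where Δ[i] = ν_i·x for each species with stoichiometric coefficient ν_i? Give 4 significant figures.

Q₀ = 9736 vs Keq = 6.71 ⇒ Q>K, reverse
Step 1:
                   G          C          B
  I           0.1757     0.1248      3.325
  C           0.2888     0.8665    -0.2888
  E           0.4645     0.9913      3.036
  solve Keq expr → x = -0.2888; check Q = 6.71

x = -0.2888 M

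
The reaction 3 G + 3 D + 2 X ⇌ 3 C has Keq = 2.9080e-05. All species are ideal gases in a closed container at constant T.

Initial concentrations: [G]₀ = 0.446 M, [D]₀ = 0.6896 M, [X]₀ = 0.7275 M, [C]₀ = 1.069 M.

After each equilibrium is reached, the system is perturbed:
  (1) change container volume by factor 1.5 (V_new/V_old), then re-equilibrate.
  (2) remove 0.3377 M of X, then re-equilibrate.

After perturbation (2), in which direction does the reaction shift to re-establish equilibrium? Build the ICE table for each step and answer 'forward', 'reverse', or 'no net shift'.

Q₀ = 79.34 vs Keq = 2.9080e-05 ⇒ Q>K, reverse
Step 1:
                  G         D         X         C
  init        0.446    0.6896    0.7275     1.069
  Δ          0.9784    0.9784    0.6523   -0.9784
  eq          1.424     1.668      1.38   0.09056
  solve Keq expr → x = -0.3261; check Q = 2.9080e-05
Then change container volume by factor 1.5 (V_new/V_old).
Step 2:
                  G         D         X         C
  init       0.9496     1.112    0.9199   0.06037
  Δ         0.02755   0.02755   0.01837  -0.02755
  eq         0.9772      1.14    0.9382   0.03282
  solve Keq expr → x = -0.009184; check Q = 2.9080e-05
Then remove 0.3377 M of X.
Step 3:
                  G         D         X         C
  init       0.9772      1.14    0.6005   0.03282
  Δ         0.00793   0.00793  0.005287  -0.00793
  eq         0.9851     1.148    0.6058   0.02489
  solve Keq expr → x = -0.002643; check Q = 2.9080e-05

Direction: reverse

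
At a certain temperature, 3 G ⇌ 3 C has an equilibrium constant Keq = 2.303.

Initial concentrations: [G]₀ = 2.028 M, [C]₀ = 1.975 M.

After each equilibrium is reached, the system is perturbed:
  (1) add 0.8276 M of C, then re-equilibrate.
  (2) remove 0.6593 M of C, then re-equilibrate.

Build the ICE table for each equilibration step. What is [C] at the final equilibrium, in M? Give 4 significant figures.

[C]_eq = 2.374 M

Q₀ = 0.9236 vs Keq = 2.303 ⇒ Q<K, forward
Step 1:
                    G           C
  Initial       2.028       1.975
  Change       -0.303       0.303
  Equil         1.725       2.278
  solve Keq expr → x = 0.101; check Q = 2.303
Then add 0.8276 M of C.
Step 2:
                    G           C
  Initial       1.725       3.106
  Change       0.3566     -0.3566
  Equil         2.082       2.749
  solve Keq expr → x = -0.1189; check Q = 2.303
Then remove 0.6593 M of C.
Step 3:
                    G           C
  Initial       2.082        2.09
  Change      -0.2841      0.2841
  Equil         1.798       2.374
  solve Keq expr → x = 0.0947; check Q = 2.303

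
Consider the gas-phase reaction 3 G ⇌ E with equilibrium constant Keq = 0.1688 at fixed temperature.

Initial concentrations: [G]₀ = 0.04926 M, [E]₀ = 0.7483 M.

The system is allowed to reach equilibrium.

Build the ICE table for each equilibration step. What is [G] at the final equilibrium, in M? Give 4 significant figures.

Q₀ = 6260 vs Keq = 0.1688 ⇒ Q>K, reverse
Step 1:
                    G           E
  I           0.04926      0.7483
  C             1.217     -0.4056
  E             1.266      0.3427
  solve Keq expr → x = -0.4056; check Q = 0.1688

[G]_eq = 1.266 M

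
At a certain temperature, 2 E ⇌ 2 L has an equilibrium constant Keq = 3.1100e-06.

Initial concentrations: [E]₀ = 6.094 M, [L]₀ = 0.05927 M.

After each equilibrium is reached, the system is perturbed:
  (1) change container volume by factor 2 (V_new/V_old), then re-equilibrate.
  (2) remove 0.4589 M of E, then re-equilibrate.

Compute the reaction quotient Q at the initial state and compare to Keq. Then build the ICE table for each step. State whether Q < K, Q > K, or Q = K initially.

Q₀ = 9.4594e-05 vs Keq = 3.1100e-06 ⇒ Q>K, reverse
Step 1:
                   E          L
  Initial      6.094    0.05927
  Change     0.04844   -0.04844
  Equil        6.142    0.01083
  solve Keq expr → x = -0.02422; check Q = 3.1100e-06
Then change container volume by factor 2 (V_new/V_old).
Step 2:
                   E          L
  Initial      3.071   0.005416
  Change           0          0
  Equil        3.071   0.005416
  solve Keq expr → x = 0; check Q = 3.1100e-06
Then remove 0.4589 M of E.
Step 3:
                   E          L
  Initial      2.612   0.005416
  Change  8.0785e-04 -8.0785e-04
  Equil        2.613   0.004608
  solve Keq expr → x = -4.0393e-04; check Q = 3.1100e-06

Q₀ = 9.4594e-05; Q > K (proceeds reverse)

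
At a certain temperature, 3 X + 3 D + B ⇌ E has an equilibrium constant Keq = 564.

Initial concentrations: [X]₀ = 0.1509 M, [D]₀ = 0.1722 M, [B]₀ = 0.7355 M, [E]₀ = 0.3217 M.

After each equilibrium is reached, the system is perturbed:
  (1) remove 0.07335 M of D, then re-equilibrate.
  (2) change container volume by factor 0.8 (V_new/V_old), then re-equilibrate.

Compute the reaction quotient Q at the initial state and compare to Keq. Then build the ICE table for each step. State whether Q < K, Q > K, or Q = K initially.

Q₀ = 2.4929e+04; Q > K (proceeds reverse)

Q₀ = 2.4929e+04 vs Keq = 564 ⇒ Q>K, reverse
Step 1:
                  X         D         B         E
  I          0.1509    0.1722    0.7355    0.3217
  C          0.1316    0.1316   0.04386  -0.04386
  E          0.2825    0.3038    0.7794    0.2778
  solve Keq expr → x = -0.04386; check Q = 564
Then remove 0.07335 M of D.
Step 2:
                  X         D         B         E
  I          0.2825    0.2304    0.7794    0.2778
  C         0.03485   0.03485   0.01162  -0.01162
  E          0.3173    0.2653     0.791    0.2662
  solve Keq expr → x = -0.01162; check Q = 564
Then change container volume by factor 0.8 (V_new/V_old).
Step 3:
                  X         D         B         E
  I          0.3967    0.3316    0.9887    0.3328
  C        -0.06787  -0.06787  -0.02262   0.02262
  E          0.3288    0.2637    0.9661    0.3554
  solve Keq expr → x = 0.02262; check Q = 564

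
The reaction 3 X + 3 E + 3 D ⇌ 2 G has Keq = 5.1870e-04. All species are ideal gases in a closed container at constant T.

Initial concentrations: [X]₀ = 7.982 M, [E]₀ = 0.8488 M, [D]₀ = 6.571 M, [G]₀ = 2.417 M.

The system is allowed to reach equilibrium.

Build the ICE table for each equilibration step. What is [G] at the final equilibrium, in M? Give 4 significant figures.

[G]_eq = 2.649 M

Q₀ = 6.6208e-05 vs Keq = 5.1870e-04 ⇒ Q<K, forward
Step 1:
                    X           E           D           G
  I             7.982      0.8488       6.571       2.417
  C           -0.3474     -0.3474     -0.3474      0.2316
  E             7.635      0.5014       6.224       2.649
  solve Keq expr → x = 0.1158; check Q = 5.1870e-04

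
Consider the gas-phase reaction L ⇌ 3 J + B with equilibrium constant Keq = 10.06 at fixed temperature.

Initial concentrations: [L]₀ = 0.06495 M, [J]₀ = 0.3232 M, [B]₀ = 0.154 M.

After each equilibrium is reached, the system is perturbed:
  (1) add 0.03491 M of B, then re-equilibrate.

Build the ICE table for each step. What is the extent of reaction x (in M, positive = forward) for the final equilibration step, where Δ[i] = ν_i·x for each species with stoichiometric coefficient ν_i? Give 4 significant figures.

x = -4.2852e-04 M

Q₀ = 0.08005 vs Keq = 10.06 ⇒ Q<K, forward
Step 1:
                    L           J           B
  init        0.06495      0.3232       0.154
  Δ          -0.06211      0.1863     0.06211
  eq         0.002842      0.5095      0.2161
  solve Keq expr → x = 0.06211; check Q = 10.06
Then add 0.03491 M of B.
Step 2:
                    L           J           B
  init       0.002842      0.5095       0.251
  Δ        4.2852e-04   -0.001286 -4.2852e-04
  eq          0.00327      0.5082      0.2506
  solve Keq expr → x = -4.2852e-04; check Q = 10.06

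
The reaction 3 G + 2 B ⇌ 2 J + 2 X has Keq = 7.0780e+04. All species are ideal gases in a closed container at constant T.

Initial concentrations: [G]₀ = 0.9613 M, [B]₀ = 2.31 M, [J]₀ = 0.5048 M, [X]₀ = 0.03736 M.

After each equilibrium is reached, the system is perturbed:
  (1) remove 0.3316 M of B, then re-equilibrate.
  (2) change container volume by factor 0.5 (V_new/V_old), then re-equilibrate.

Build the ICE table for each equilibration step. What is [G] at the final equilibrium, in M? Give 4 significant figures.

Q₀ = 7.5033e-05 vs Keq = 7.0780e+04 ⇒ Q<K, forward
Step 1:
                   G          B          J          X
  init        0.9613       2.31     0.5048    0.03736
  Δ           -0.947    -0.6314     0.6314     0.6314
  eq         0.01425      1.679      1.136     0.6687
  solve Keq expr → x = 0.3157; check Q = 7.0780e+04
Then remove 0.3316 M of B.
Step 2:
                   G          B          J          X
  init       0.01425      1.347      1.136     0.6687
  Δ         0.002202   0.001468  -0.001468  -0.001468
  eq         0.01645      1.349      1.135     0.6673
  solve Keq expr → x = -7.3392e-04; check Q = 7.0780e+04
Then change container volume by factor 0.5 (V_new/V_old).
Step 3:
                   G          B          J          X
  init       0.03291      2.697      2.269      1.335
  Δ        -0.006668  -0.004445   0.004445   0.004445
  eq         0.02624      2.693      2.274      1.339
  solve Keq expr → x = 0.002223; check Q = 7.0780e+04

[G]_eq = 0.02624 M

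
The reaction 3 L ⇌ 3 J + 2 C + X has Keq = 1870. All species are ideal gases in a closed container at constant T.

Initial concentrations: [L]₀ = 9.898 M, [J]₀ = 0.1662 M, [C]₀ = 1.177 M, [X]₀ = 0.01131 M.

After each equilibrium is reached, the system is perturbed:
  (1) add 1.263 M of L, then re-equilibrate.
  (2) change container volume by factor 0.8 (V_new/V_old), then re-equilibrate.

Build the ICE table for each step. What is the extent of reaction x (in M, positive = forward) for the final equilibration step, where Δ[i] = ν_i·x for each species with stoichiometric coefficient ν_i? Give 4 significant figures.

x = -0.1743 M

Q₀ = 7.4176e-08 vs Keq = 1870 ⇒ Q<K, forward
Step 1:
                  L         J         C         X
  init        9.898    0.1662     1.177   0.01131
  Δ          -7.234     7.234     4.823     2.411
  eq          2.664       7.4         6     2.423
  solve Keq expr → x = 2.411; check Q = 1870
Then add 1.263 M of L.
Step 2:
                  L         J         C         X
  init        3.927       7.4         6     2.423
  Δ         -0.7381    0.7381    0.4921     0.246
  eq          3.189     8.139     6.492     2.669
  solve Keq expr → x = 0.246; check Q = 1870
Then change container volume by factor 0.8 (V_new/V_old).
Step 3:
                  L         J         C         X
  init        3.986     10.17     8.115     3.336
  Δ          0.5228   -0.5228   -0.3485   -0.1743
  eq          4.509      9.65     7.766     3.162
  solve Keq expr → x = -0.1743; check Q = 1870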